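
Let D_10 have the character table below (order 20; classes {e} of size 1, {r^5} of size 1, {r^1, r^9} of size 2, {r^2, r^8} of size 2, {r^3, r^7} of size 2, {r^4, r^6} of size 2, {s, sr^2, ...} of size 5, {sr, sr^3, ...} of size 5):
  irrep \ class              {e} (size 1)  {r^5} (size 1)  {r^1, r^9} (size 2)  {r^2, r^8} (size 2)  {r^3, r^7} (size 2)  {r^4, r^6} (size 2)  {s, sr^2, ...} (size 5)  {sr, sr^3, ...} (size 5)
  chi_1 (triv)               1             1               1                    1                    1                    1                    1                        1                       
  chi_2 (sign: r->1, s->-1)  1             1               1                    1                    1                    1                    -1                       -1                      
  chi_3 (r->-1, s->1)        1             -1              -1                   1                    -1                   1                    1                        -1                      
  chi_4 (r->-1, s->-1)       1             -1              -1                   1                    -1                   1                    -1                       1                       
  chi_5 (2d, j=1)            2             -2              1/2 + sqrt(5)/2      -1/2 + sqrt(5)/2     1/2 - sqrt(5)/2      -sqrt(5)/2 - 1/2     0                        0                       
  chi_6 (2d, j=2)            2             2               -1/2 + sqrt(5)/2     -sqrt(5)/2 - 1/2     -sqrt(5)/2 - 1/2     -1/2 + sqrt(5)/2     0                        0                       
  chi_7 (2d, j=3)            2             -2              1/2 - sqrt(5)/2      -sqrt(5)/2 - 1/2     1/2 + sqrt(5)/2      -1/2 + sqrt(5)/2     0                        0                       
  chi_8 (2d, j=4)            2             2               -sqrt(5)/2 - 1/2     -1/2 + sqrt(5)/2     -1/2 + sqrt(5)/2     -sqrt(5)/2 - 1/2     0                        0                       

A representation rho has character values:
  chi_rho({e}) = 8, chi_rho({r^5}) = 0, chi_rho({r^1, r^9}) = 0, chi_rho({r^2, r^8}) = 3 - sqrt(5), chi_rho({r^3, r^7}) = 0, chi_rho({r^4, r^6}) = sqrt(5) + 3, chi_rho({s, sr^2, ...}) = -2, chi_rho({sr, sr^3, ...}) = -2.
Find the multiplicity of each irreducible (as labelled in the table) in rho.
Multiplicities: chi_1: 0, chi_2: 2, chi_3: 1, chi_4: 1, chi_5: 0, chi_6: 1, chi_7: 1, chi_8: 0.

Explanation: Use <chi_rho, chi> = (1/|G|) sum_C |C| * chi_rho(C) * conj(chi(C)) with |G| = 20 for each irreducible chi in the table:
  <chi_rho, chi_1> = (1/20)[1*(8)*conj(1) + 1*(0)*conj(1) + 2*(0)*conj(1) + 2*(3 - sqrt(5))*conj(1) + 2*(0)*conj(1) + 2*(sqrt(5) + 3)*conj(1) + 5*(-2)*conj(1) + 5*(-2)*conj(1)]
      = (1/20)[(8) + (0) + (0) + (6 - 2*sqrt(5)) + (0) + (2*sqrt(5) + 6) + (-10) + (-10)] = 0/20 = 0
  <chi_rho, chi_2> = (1/20)[1*(8)*conj(1) + 1*(0)*conj(1) + 2*(0)*conj(1) + 2*(3 - sqrt(5))*conj(1) + 2*(0)*conj(1) + 2*(sqrt(5) + 3)*conj(1) + 5*(-2)*conj(-1) + 5*(-2)*conj(-1)]
      = (1/20)[(8) + (0) + (0) + (6 - 2*sqrt(5)) + (0) + (2*sqrt(5) + 6) + (10) + (10)] = 40/20 = 2
  <chi_rho, chi_3> = (1/20)[1*(8)*conj(1) + 1*(0)*conj(-1) + 2*(0)*conj(-1) + 2*(3 - sqrt(5))*conj(1) + 2*(0)*conj(-1) + 2*(sqrt(5) + 3)*conj(1) + 5*(-2)*conj(1) + 5*(-2)*conj(-1)]
      = (1/20)[(8) + (0) + (0) + (6 - 2*sqrt(5)) + (0) + (2*sqrt(5) + 6) + (-10) + (10)] = 20/20 = 1
  <chi_rho, chi_4> = (1/20)[1*(8)*conj(1) + 1*(0)*conj(-1) + 2*(0)*conj(-1) + 2*(3 - sqrt(5))*conj(1) + 2*(0)*conj(-1) + 2*(sqrt(5) + 3)*conj(1) + 5*(-2)*conj(-1) + 5*(-2)*conj(1)]
      = (1/20)[(8) + (0) + (0) + (6 - 2*sqrt(5)) + (0) + (2*sqrt(5) + 6) + (10) + (-10)] = 20/20 = 1
  <chi_rho, chi_5> = (1/20)[1*(8)*conj(2) + 1*(0)*conj(-2) + 2*(0)*conj(1/2 + sqrt(5)/2) + 2*(3 - sqrt(5))*conj(-1/2 + sqrt(5)/2) + 2*(0)*conj(1/2 - sqrt(5)/2) + 2*(sqrt(5) + 3)*conj(-sqrt(5)/2 - 1/2) + 5*(-2)*conj(0) + 5*(-2)*conj(0)]
      = (1/20)[(16) + (0) + (0) + (-8 + 4*sqrt(5)) + (0) + (-4*sqrt(5) - 8) + (0) + (0)] = 0/20 = 0
  <chi_rho, chi_6> = (1/20)[1*(8)*conj(2) + 1*(0)*conj(2) + 2*(0)*conj(-1/2 + sqrt(5)/2) + 2*(3 - sqrt(5))*conj(-sqrt(5)/2 - 1/2) + 2*(0)*conj(-sqrt(5)/2 - 1/2) + 2*(sqrt(5) + 3)*conj(-1/2 + sqrt(5)/2) + 5*(-2)*conj(0) + 5*(-2)*conj(0)]
      = (1/20)[(16) + (0) + (0) + (2 - 2*sqrt(5)) + (0) + (2 + 2*sqrt(5)) + (0) + (0)] = 20/20 = 1
  <chi_rho, chi_7> = (1/20)[1*(8)*conj(2) + 1*(0)*conj(-2) + 2*(0)*conj(1/2 - sqrt(5)/2) + 2*(3 - sqrt(5))*conj(-sqrt(5)/2 - 1/2) + 2*(0)*conj(1/2 + sqrt(5)/2) + 2*(sqrt(5) + 3)*conj(-1/2 + sqrt(5)/2) + 5*(-2)*conj(0) + 5*(-2)*conj(0)]
      = (1/20)[(16) + (0) + (0) + (2 - 2*sqrt(5)) + (0) + (2 + 2*sqrt(5)) + (0) + (0)] = 20/20 = 1
  <chi_rho, chi_8> = (1/20)[1*(8)*conj(2) + 1*(0)*conj(2) + 2*(0)*conj(-sqrt(5)/2 - 1/2) + 2*(3 - sqrt(5))*conj(-1/2 + sqrt(5)/2) + 2*(0)*conj(-1/2 + sqrt(5)/2) + 2*(sqrt(5) + 3)*conj(-sqrt(5)/2 - 1/2) + 5*(-2)*conj(0) + 5*(-2)*conj(0)]
      = (1/20)[(16) + (0) + (0) + (-8 + 4*sqrt(5)) + (0) + (-4*sqrt(5) - 8) + (0) + (0)] = 0/20 = 0
Dimension check: dim(rho) = sum (mult * dim) = 0*1 + 2*1 + 1*1 + 1*1 + 0*2 + 1*2 + 1*2 + 0*2 = 8 = chi_rho(e) = 8.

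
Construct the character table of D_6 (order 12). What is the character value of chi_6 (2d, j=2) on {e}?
Conjugacy classes: {e} of size 1, {r^3} of size 1, {r^1, r^5} of size 2, {r^2, r^4} of size 2, {s, sr^2, ...} of size 3, {sr, sr^3, ...} of size 3.
Character table:
  irrep \ class              {e} (size 1)  {r^3} (size 1)  {r^1, r^5} (size 2)  {r^2, r^4} (size 2)  {s, sr^2, ...} (size 3)  {sr, sr^3, ...} (size 3)
  chi_1 (triv)               1             1               1                    1                    1                        1                       
  chi_2 (sign: r->1, s->-1)  1             1               1                    1                    -1                       -1                      
  chi_3 (r->-1, s->1)        1             -1              -1                   1                    1                        -1                      
  chi_4 (r->-1, s->-1)       1             -1              -1                   1                    -1                       1                       
  chi_5 (2d, j=1)            2             -2              1                    -1                   0                        0                       
  chi_6 (2d, j=2)            2             2               -1                   -1                   0                        0                       

Spot check: chi_6 (2d, j=2) on {e} = 2.

Working: D_6 has order 2*6 = 12 with 6 conjugacy classes, hence 6 irreducibles. Sum of squared dims 1 + 1 + 1 + 1 + 4 + 4 = 12 = |G|. Linear characters come from the abelianisation; the 2-dimensional irreps have character r^k -> 2*cos(2*pi*j*k/6), reflections -> 0.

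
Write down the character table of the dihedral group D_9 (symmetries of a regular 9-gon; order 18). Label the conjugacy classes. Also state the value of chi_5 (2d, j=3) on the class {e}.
Conjugacy classes: {e} of size 1, {r^1, r^8} of size 2, {r^2, r^7} of size 2, {r^3, r^6} of size 2, {r^4, r^5} of size 2, {s, sr, ..., sr^8} of size 9.
Character table:
  irrep \ class              {e} (size 1)  {r^1, r^8} (size 2)  {r^2, r^7} (size 2)  {r^3, r^6} (size 2)  {r^4, r^5} (size 2)  {s, sr, ..., sr^8} (size 9)
  chi_1 (triv)               1             1                    1                    1                    1                    1                          
  chi_2 (sign: r->1, s->-1)  1             1                    1                    1                    1                    -1                         
  chi_3 (2d, j=1)            2             2*cos(2*pi/9)        2*cos(4*pi/9)        -1                   -2*cos(pi/9)         0                          
  chi_4 (2d, j=2)            2             2*cos(4*pi/9)        -2*cos(pi/9)         -1                   2*cos(2*pi/9)        0                          
  chi_5 (2d, j=3)            2             -1                   -1                   2                    -1                   0                          
  chi_6 (2d, j=4)            2             -2*cos(pi/9)         2*cos(2*pi/9)        -1                   2*cos(4*pi/9)        0                          

Spot check: chi_5 (2d, j=3) on {e} = 2.

Proof sketch: D_9 has order 2*9 = 18 with 6 conjugacy classes, hence 6 irreducibles. Sum of squared dims 1 + 1 + 4 + 4 + 4 + 4 = 18 = |G|. Linear characters come from the abelianisation; the 2-dimensional irreps have character r^k -> 2*cos(2*pi*j*k/9), reflections -> 0.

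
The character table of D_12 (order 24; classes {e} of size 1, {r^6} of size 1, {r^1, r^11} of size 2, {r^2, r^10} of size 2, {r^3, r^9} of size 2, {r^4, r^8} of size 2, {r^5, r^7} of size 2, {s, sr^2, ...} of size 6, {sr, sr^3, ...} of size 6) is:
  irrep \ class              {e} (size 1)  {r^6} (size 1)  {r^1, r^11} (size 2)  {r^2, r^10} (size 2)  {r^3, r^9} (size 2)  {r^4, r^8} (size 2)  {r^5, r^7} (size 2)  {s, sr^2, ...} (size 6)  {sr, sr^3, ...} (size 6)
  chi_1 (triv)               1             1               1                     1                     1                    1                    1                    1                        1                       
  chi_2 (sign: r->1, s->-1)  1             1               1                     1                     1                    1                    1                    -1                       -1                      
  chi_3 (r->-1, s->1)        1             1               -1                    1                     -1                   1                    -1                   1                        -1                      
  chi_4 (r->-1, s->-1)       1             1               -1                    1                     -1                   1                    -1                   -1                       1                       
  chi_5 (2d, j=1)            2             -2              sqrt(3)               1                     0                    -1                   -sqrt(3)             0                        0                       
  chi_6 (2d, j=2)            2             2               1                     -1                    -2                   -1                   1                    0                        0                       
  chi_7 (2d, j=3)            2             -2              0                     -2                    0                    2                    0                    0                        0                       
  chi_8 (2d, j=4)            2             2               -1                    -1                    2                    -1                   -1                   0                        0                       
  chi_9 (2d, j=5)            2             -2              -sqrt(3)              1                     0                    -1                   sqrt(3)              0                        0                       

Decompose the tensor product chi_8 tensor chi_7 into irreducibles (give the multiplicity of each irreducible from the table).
chi_8 tensor chi_7 = chi_5 + chi_9 (all other irreducibles have multiplicity 0).

Derivation: The character of a tensor product is the pointwise product (chi_8 * chi_7)(C) = chi_8(C) * chi_7(C):
  {e}: (2)*(2), {r^6}: (2)*(-2), {r^1, r^11}: (-1)*(0), {r^2, r^10}: (-1)*(-2), {r^3, r^9}: (2)*(0), {r^4, r^8}: (-1)*(2), {r^5, r^7}: (-1)*(0), {s, sr^2, ...}: (0)*(0), {sr, sr^3, ...}: (0)*(0)
so (chi_8 * chi_7) takes values
  {e} -> 4, {r^6} -> -4, {r^1, r^11} -> 0, {r^2, r^10} -> 2, {r^3, r^9} -> 0, {r^4, r^8} -> -2, {r^5, r^7} -> 0, {s, sr^2, ...} -> 0, {sr, sr^3, ...} -> 0.
Now take the inner product of this character with each irreducible chi from the table, <chi_8*chi_7, chi> = (1/24) sum_C |C| (chi_8*chi_7)(C) conj(chi(C)):
  <chi_8*chi_7, chi_1> = (1/24)[1*(4)*conj(1) + 1*(-4)*conj(1) + 2*(0)*conj(1) + 2*(2)*conj(1) + 2*(0)*conj(1) + 2*(-2)*conj(1) + 2*(0)*conj(1) + 6*(0)*conj(1) + 6*(0)*conj(1)]
      = (1/24)[(4) + (-4) + (0) + (4) + (0) + (-4) + (0) + (0) + (0)] = 0/24 = 0
  <chi_8*chi_7, chi_2> = (1/24)[1*(4)*conj(1) + 1*(-4)*conj(1) + 2*(0)*conj(1) + 2*(2)*conj(1) + 2*(0)*conj(1) + 2*(-2)*conj(1) + 2*(0)*conj(1) + 6*(0)*conj(-1) + 6*(0)*conj(-1)]
      = (1/24)[(4) + (-4) + (0) + (4) + (0) + (-4) + (0) + (0) + (0)] = 0/24 = 0
  <chi_8*chi_7, chi_3> = (1/24)[1*(4)*conj(1) + 1*(-4)*conj(1) + 2*(0)*conj(-1) + 2*(2)*conj(1) + 2*(0)*conj(-1) + 2*(-2)*conj(1) + 2*(0)*conj(-1) + 6*(0)*conj(1) + 6*(0)*conj(-1)]
      = (1/24)[(4) + (-4) + (0) + (4) + (0) + (-4) + (0) + (0) + (0)] = 0/24 = 0
  <chi_8*chi_7, chi_4> = (1/24)[1*(4)*conj(1) + 1*(-4)*conj(1) + 2*(0)*conj(-1) + 2*(2)*conj(1) + 2*(0)*conj(-1) + 2*(-2)*conj(1) + 2*(0)*conj(-1) + 6*(0)*conj(-1) + 6*(0)*conj(1)]
      = (1/24)[(4) + (-4) + (0) + (4) + (0) + (-4) + (0) + (0) + (0)] = 0/24 = 0
  <chi_8*chi_7, chi_5> = (1/24)[1*(4)*conj(2) + 1*(-4)*conj(-2) + 2*(0)*conj(sqrt(3)) + 2*(2)*conj(1) + 2*(0)*conj(0) + 2*(-2)*conj(-1) + 2*(0)*conj(-sqrt(3)) + 6*(0)*conj(0) + 6*(0)*conj(0)]
      = (1/24)[(8) + (8) + (0) + (4) + (0) + (4) + (0) + (0) + (0)] = 24/24 = 1
  <chi_8*chi_7, chi_6> = (1/24)[1*(4)*conj(2) + 1*(-4)*conj(2) + 2*(0)*conj(1) + 2*(2)*conj(-1) + 2*(0)*conj(-2) + 2*(-2)*conj(-1) + 2*(0)*conj(1) + 6*(0)*conj(0) + 6*(0)*conj(0)]
      = (1/24)[(8) + (-8) + (0) + (-4) + (0) + (4) + (0) + (0) + (0)] = 0/24 = 0
  <chi_8*chi_7, chi_7> = (1/24)[1*(4)*conj(2) + 1*(-4)*conj(-2) + 2*(0)*conj(0) + 2*(2)*conj(-2) + 2*(0)*conj(0) + 2*(-2)*conj(2) + 2*(0)*conj(0) + 6*(0)*conj(0) + 6*(0)*conj(0)]
      = (1/24)[(8) + (8) + (0) + (-8) + (0) + (-8) + (0) + (0) + (0)] = 0/24 = 0
  <chi_8*chi_7, chi_8> = (1/24)[1*(4)*conj(2) + 1*(-4)*conj(2) + 2*(0)*conj(-1) + 2*(2)*conj(-1) + 2*(0)*conj(2) + 2*(-2)*conj(-1) + 2*(0)*conj(-1) + 6*(0)*conj(0) + 6*(0)*conj(0)]
      = (1/24)[(8) + (-8) + (0) + (-4) + (0) + (4) + (0) + (0) + (0)] = 0/24 = 0
  <chi_8*chi_7, chi_9> = (1/24)[1*(4)*conj(2) + 1*(-4)*conj(-2) + 2*(0)*conj(-sqrt(3)) + 2*(2)*conj(1) + 2*(0)*conj(0) + 2*(-2)*conj(-1) + 2*(0)*conj(sqrt(3)) + 6*(0)*conj(0) + 6*(0)*conj(0)]
      = (1/24)[(8) + (8) + (0) + (4) + (0) + (4) + (0) + (0) + (0)] = 24/24 = 1
Hence the multiplicities are chi_5: 1, chi_9: 1. Dimension check: dim(chi_8)*dim(chi_7) = 2*2 = 4 and sum (mult * dim) = 1*2 + 1*2 = 4.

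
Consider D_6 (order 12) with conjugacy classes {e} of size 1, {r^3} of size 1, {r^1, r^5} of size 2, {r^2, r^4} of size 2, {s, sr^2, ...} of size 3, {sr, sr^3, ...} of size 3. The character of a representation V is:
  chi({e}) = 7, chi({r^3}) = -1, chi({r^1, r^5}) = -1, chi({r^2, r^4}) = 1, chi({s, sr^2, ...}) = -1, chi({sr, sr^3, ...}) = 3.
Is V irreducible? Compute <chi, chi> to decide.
Not irreducible (reducible): <chi, chi> = 7 > 1.

Justification: <chi, chi> = (1/|G|) sum_C |C| * |chi(C)|^2 = (1/12)[1*|7|^2 + 1*|-1|^2 + 2*|-1|^2 + 2*|1|^2 + 3*|-1|^2 + 3*|3|^2]
  = (1/12)[(49) + (1) + (2) + (2) + (3) + (27)] = 84/12 = 7.
A character is irreducible iff <chi, chi> = 1, so this representation is reducible.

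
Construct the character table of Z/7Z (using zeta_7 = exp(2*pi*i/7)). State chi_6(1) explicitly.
Character table of Z/7Z (irreps indexed chi_0,...,chi_6 with chi_k(m) = zeta_7^(k*m), zeta_7 = exp(2*pi*i/7)):
  irrep \ class  {0} (size 1)  {1} (size 1)    {2} (size 1)    {3} (size 1)    {4} (size 1)    {5} (size 1)    {6} (size 1)  
  chi_0          1             1               1               1               1               1               1             
  chi_1          1             exp(2*I*pi/7)   exp(4*I*pi/7)   exp(6*I*pi/7)   exp(-6*I*pi/7)  exp(-4*I*pi/7)  exp(-2*I*pi/7)
  chi_2          1             exp(4*I*pi/7)   exp(-6*I*pi/7)  exp(-2*I*pi/7)  exp(2*I*pi/7)   exp(6*I*pi/7)   exp(-4*I*pi/7)
  chi_3          1             exp(6*I*pi/7)   exp(-2*I*pi/7)  exp(4*I*pi/7)   exp(-4*I*pi/7)  exp(2*I*pi/7)   exp(-6*I*pi/7)
  chi_4          1             exp(-6*I*pi/7)  exp(2*I*pi/7)   exp(-4*I*pi/7)  exp(4*I*pi/7)   exp(-2*I*pi/7)  exp(6*I*pi/7) 
  chi_5          1             exp(-4*I*pi/7)  exp(6*I*pi/7)   exp(2*I*pi/7)   exp(-2*I*pi/7)  exp(-6*I*pi/7)  exp(4*I*pi/7) 
  chi_6          1             exp(-2*I*pi/7)  exp(-4*I*pi/7)  exp(-6*I*pi/7)  exp(6*I*pi/7)   exp(4*I*pi/7)   exp(2*I*pi/7) 

Spot check: chi_6(1) = zeta_7^(6*1) = zeta_7^6 = exp(-2*I*pi/7).

Derivation: Z/7Z is abelian, so all 7 irreducible complex representations are 1-dimensional. They are given by chi_k(m) = zeta_7^(k*m) for k = 0,...,6. Row orthogonality: sum_m chi_k(m) conj(chi_l(m)) = 7 * [k = l].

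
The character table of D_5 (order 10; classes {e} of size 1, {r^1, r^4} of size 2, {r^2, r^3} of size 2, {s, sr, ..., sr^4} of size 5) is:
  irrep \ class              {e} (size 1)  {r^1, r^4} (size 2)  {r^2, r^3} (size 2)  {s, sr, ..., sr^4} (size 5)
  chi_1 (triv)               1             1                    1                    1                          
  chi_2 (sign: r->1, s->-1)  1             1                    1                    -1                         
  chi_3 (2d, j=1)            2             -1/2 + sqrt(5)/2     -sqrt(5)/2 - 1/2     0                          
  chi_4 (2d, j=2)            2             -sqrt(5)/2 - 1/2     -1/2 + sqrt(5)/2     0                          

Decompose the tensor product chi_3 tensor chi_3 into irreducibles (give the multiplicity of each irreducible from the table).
chi_3 tensor chi_3 = chi_1 + chi_2 + chi_4 (all other irreducibles have multiplicity 0).

Details: The character of a tensor product is the pointwise product (chi_3 * chi_3)(C) = chi_3(C) * chi_3(C):
  {e}: (2)*(2), {r^1, r^4}: (-1/2 + sqrt(5)/2)*(-1/2 + sqrt(5)/2), {r^2, r^3}: (-sqrt(5)/2 - 1/2)*(-sqrt(5)/2 - 1/2), {s, sr, ..., sr^4}: (0)*(0)
so (chi_3 * chi_3) takes values
  {e} -> 4, {r^1, r^4} -> 3/2 - sqrt(5)/2, {r^2, r^3} -> sqrt(5)/2 + 3/2, {s, sr, ..., sr^4} -> 0.
Now take the inner product of this character with each irreducible chi from the table, <chi_3*chi_3, chi> = (1/10) sum_C |C| (chi_3*chi_3)(C) conj(chi(C)):
  <chi_3*chi_3, chi_1> = (1/10)[1*(4)*conj(1) + 2*(3/2 - sqrt(5)/2)*conj(1) + 2*(sqrt(5)/2 + 3/2)*conj(1) + 5*(0)*conj(1)]
      = (1/10)[(4) + (3 - sqrt(5)) + (sqrt(5) + 3) + (0)] = 10/10 = 1
  <chi_3*chi_3, chi_2> = (1/10)[1*(4)*conj(1) + 2*(3/2 - sqrt(5)/2)*conj(1) + 2*(sqrt(5)/2 + 3/2)*conj(1) + 5*(0)*conj(-1)]
      = (1/10)[(4) + (3 - sqrt(5)) + (sqrt(5) + 3) + (0)] = 10/10 = 1
  <chi_3*chi_3, chi_3> = (1/10)[1*(4)*conj(2) + 2*(3/2 - sqrt(5)/2)*conj(-1/2 + sqrt(5)/2) + 2*(sqrt(5)/2 + 3/2)*conj(-sqrt(5)/2 - 1/2) + 5*(0)*conj(0)]
      = (1/10)[(8) + (-4 + 2*sqrt(5)) + (-2*sqrt(5) - 4) + (0)] = 0/10 = 0
  <chi_3*chi_3, chi_4> = (1/10)[1*(4)*conj(2) + 2*(3/2 - sqrt(5)/2)*conj(-sqrt(5)/2 - 1/2) + 2*(sqrt(5)/2 + 3/2)*conj(-1/2 + sqrt(5)/2) + 5*(0)*conj(0)]
      = (1/10)[(8) + (1 - sqrt(5)) + (1 + sqrt(5)) + (0)] = 10/10 = 1
Hence the multiplicities are chi_1: 1, chi_2: 1, chi_4: 1. Dimension check: dim(chi_3)*dim(chi_3) = 2*2 = 4 and sum (mult * dim) = 1*1 + 1*1 + 1*2 = 4.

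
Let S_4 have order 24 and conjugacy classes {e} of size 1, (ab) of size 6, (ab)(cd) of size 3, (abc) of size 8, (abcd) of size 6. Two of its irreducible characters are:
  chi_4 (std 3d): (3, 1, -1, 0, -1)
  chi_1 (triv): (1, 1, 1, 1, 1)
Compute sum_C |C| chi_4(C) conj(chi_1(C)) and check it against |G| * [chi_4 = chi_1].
Sum = 0; so <chi_4, chi_1> = 0 (distinct irreducibles are orthogonal).

Working: Compute term by term over conjugacy classes (|C| * chi_4(C) * conj(chi_1(C))):
  1*(3)*conj(1) + 6*(1)*conj(1) + 3*(-1)*conj(1) + 8*(0)*conj(1) + 6*(-1)*conj(1)
  = (3) + (6) + (-3) + (0) + (-6)
  = 0.
Dividing by |G| = 24 gives 0/24 = 0, matching the row-orthogonality relation <chi_4, chi_1> = [chi_4 = chi_1].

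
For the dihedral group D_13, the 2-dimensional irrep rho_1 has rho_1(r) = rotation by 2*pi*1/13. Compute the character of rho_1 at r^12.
chi_{rho_1}(r^12) = 2*cos(2*pi*1*12/13) = 2*cos(2*pi/13)

Details: rho_1(r^12) is rotation by angle 2*pi*1*12/13, whose trace is 2*cos(2*pi*1*12/13) = 2*cos(2*pi/13).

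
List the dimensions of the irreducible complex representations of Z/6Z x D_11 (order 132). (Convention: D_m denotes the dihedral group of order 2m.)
Dimensions: 1, 1, 1, 1, 1, 1, 1, 1, 1, 1, 1, 1, 2, 2, 2, 2, 2, 2, 2, 2, 2, 2, 2, 2, 2, 2, 2, 2, 2, 2, 2, 2, 2, 2, 2, 2, 2, 2, 2, 2, 2, 2

Working: There are 42 irreducibles (= number of conjugacy classes). Their dimensions d_i satisfy sum d_i^2 = |G| = 132: 1 + 1 + 1 + 1 + 1 + 1 + 1 + 1 + 1 + 1 + 1 + 1 + 4 + 4 + 4 + 4 + 4 + 4 + 4 + 4 + 4 + 4 + 4 + 4 + 4 + 4 + 4 + 4 + 4 + 4 + 4 + 4 + 4 + 4 + 4 + 4 + 4 + 4 + 4 + 4 + 4 + 4 = 132. (For the product with Z/6Z: each of the 6 1-dim characters of Z/6Z tensors with each irrep of D_11, giving 6 copies of each D_11-dimension.)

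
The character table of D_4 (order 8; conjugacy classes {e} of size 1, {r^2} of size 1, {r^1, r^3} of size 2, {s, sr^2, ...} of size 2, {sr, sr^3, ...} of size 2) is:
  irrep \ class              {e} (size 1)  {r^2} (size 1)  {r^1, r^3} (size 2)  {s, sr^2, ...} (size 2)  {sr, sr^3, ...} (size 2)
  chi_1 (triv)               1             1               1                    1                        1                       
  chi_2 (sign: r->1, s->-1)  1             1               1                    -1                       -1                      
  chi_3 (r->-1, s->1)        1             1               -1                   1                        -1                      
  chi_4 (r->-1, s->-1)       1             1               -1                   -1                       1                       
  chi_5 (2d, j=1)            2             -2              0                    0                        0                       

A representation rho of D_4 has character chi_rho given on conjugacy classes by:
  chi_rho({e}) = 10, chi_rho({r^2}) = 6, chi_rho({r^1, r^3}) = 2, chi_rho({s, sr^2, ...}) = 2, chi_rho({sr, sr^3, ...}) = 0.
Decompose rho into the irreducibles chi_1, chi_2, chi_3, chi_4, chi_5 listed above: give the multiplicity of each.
Multiplicities: chi_1: 3, chi_2: 2, chi_3: 2, chi_4: 1, chi_5: 1.

Justification: Use <chi_rho, chi> = (1/|G|) sum_C |C| * chi_rho(C) * conj(chi(C)) with |G| = 8 for each irreducible chi in the table:
  <chi_rho, chi_1> = (1/8)[1*(10)*conj(1) + 1*(6)*conj(1) + 2*(2)*conj(1) + 2*(2)*conj(1) + 2*(0)*conj(1)]
      = (1/8)[(10) + (6) + (4) + (4) + (0)] = 24/8 = 3
  <chi_rho, chi_2> = (1/8)[1*(10)*conj(1) + 1*(6)*conj(1) + 2*(2)*conj(1) + 2*(2)*conj(-1) + 2*(0)*conj(-1)]
      = (1/8)[(10) + (6) + (4) + (-4) + (0)] = 16/8 = 2
  <chi_rho, chi_3> = (1/8)[1*(10)*conj(1) + 1*(6)*conj(1) + 2*(2)*conj(-1) + 2*(2)*conj(1) + 2*(0)*conj(-1)]
      = (1/8)[(10) + (6) + (-4) + (4) + (0)] = 16/8 = 2
  <chi_rho, chi_4> = (1/8)[1*(10)*conj(1) + 1*(6)*conj(1) + 2*(2)*conj(-1) + 2*(2)*conj(-1) + 2*(0)*conj(1)]
      = (1/8)[(10) + (6) + (-4) + (-4) + (0)] = 8/8 = 1
  <chi_rho, chi_5> = (1/8)[1*(10)*conj(2) + 1*(6)*conj(-2) + 2*(2)*conj(0) + 2*(2)*conj(0) + 2*(0)*conj(0)]
      = (1/8)[(20) + (-12) + (0) + (0) + (0)] = 8/8 = 1
Dimension check: dim(rho) = sum (mult * dim) = 3*1 + 2*1 + 2*1 + 1*1 + 1*2 = 10 = chi_rho(e) = 10.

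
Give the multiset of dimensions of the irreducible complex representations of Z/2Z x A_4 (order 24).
Dimensions: 1, 1, 1, 1, 1, 1, 3, 3

Argument: There are 8 irreducibles (= number of conjugacy classes). Their dimensions d_i satisfy sum d_i^2 = |G| = 24: 1 + 1 + 1 + 1 + 1 + 1 + 9 + 9 = 24. (For the product with Z/2Z: each of the 2 1-dim characters of Z/2Z tensors with each irrep of A_4, giving 2 copies of each A_4-dimension.)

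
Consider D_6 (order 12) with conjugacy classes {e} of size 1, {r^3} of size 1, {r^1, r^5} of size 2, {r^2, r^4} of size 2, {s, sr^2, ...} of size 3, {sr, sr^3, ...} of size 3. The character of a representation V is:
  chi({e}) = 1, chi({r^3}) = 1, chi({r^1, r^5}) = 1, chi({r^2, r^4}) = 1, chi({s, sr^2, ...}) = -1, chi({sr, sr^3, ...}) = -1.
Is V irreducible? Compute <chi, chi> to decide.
Irreducible: <chi, chi> = 1.

Why: <chi, chi> = (1/|G|) sum_C |C| * |chi(C)|^2 = (1/12)[1*|1|^2 + 1*|1|^2 + 2*|1|^2 + 2*|1|^2 + 3*|-1|^2 + 3*|-1|^2]
  = (1/12)[(1) + (1) + (2) + (2) + (3) + (3)] = 12/12 = 1.
A character is irreducible iff <chi, chi> = 1, so this representation is irreducible.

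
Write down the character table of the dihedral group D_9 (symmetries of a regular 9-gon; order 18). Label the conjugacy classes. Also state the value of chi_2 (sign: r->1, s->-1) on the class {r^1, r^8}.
Conjugacy classes: {e} of size 1, {r^1, r^8} of size 2, {r^2, r^7} of size 2, {r^3, r^6} of size 2, {r^4, r^5} of size 2, {s, sr, ..., sr^8} of size 9.
Character table:
  irrep \ class              {e} (size 1)  {r^1, r^8} (size 2)  {r^2, r^7} (size 2)  {r^3, r^6} (size 2)  {r^4, r^5} (size 2)  {s, sr, ..., sr^8} (size 9)
  chi_1 (triv)               1             1                    1                    1                    1                    1                          
  chi_2 (sign: r->1, s->-1)  1             1                    1                    1                    1                    -1                         
  chi_3 (2d, j=1)            2             2*cos(2*pi/9)        2*cos(4*pi/9)        -1                   -2*cos(pi/9)         0                          
  chi_4 (2d, j=2)            2             2*cos(4*pi/9)        -2*cos(pi/9)         -1                   2*cos(2*pi/9)        0                          
  chi_5 (2d, j=3)            2             -1                   -1                   2                    -1                   0                          
  chi_6 (2d, j=4)            2             -2*cos(pi/9)         2*cos(2*pi/9)        -1                   2*cos(4*pi/9)        0                          

Spot check: chi_2 (sign: r->1, s->-1) on {r^1, r^8} = 1.

Derivation: D_9 has order 2*9 = 18 with 6 conjugacy classes, hence 6 irreducibles. Sum of squared dims 1 + 1 + 4 + 4 + 4 + 4 = 18 = |G|. Linear characters come from the abelianisation; the 2-dimensional irreps have character r^k -> 2*cos(2*pi*j*k/9), reflections -> 0.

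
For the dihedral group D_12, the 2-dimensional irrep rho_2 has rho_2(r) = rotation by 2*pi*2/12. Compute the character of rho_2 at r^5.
chi_{rho_2}(r^5) = 2*cos(2*pi*2*5/12) = 1

Explanation: rho_2(r^5) is rotation by angle 2*pi*2*5/12, whose trace is 2*cos(2*pi*2*5/12) = 1.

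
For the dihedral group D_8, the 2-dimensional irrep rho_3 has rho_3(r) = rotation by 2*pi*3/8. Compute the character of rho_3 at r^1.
chi_{rho_3}(r^1) = 2*cos(2*pi*3*1/8) = -sqrt(2)

Details: rho_3(r^1) is rotation by angle 2*pi*3*1/8, whose trace is 2*cos(2*pi*3*1/8) = -sqrt(2).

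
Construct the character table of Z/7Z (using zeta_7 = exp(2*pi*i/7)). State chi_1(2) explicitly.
Character table of Z/7Z (irreps indexed chi_0,...,chi_6 with chi_k(m) = zeta_7^(k*m), zeta_7 = exp(2*pi*i/7)):
  irrep \ class  {0} (size 1)  {1} (size 1)    {2} (size 1)    {3} (size 1)    {4} (size 1)    {5} (size 1)    {6} (size 1)  
  chi_0          1             1               1               1               1               1               1             
  chi_1          1             exp(2*I*pi/7)   exp(4*I*pi/7)   exp(6*I*pi/7)   exp(-6*I*pi/7)  exp(-4*I*pi/7)  exp(-2*I*pi/7)
  chi_2          1             exp(4*I*pi/7)   exp(-6*I*pi/7)  exp(-2*I*pi/7)  exp(2*I*pi/7)   exp(6*I*pi/7)   exp(-4*I*pi/7)
  chi_3          1             exp(6*I*pi/7)   exp(-2*I*pi/7)  exp(4*I*pi/7)   exp(-4*I*pi/7)  exp(2*I*pi/7)   exp(-6*I*pi/7)
  chi_4          1             exp(-6*I*pi/7)  exp(2*I*pi/7)   exp(-4*I*pi/7)  exp(4*I*pi/7)   exp(-2*I*pi/7)  exp(6*I*pi/7) 
  chi_5          1             exp(-4*I*pi/7)  exp(6*I*pi/7)   exp(2*I*pi/7)   exp(-2*I*pi/7)  exp(-6*I*pi/7)  exp(4*I*pi/7) 
  chi_6          1             exp(-2*I*pi/7)  exp(-4*I*pi/7)  exp(-6*I*pi/7)  exp(6*I*pi/7)   exp(4*I*pi/7)   exp(2*I*pi/7) 

Spot check: chi_1(2) = zeta_7^(1*2) = zeta_7^2 = exp(4*I*pi/7).

Derivation: Z/7Z is abelian, so all 7 irreducible complex representations are 1-dimensional. They are given by chi_k(m) = zeta_7^(k*m) for k = 0,...,6. Row orthogonality: sum_m chi_k(m) conj(chi_l(m)) = 7 * [k = l].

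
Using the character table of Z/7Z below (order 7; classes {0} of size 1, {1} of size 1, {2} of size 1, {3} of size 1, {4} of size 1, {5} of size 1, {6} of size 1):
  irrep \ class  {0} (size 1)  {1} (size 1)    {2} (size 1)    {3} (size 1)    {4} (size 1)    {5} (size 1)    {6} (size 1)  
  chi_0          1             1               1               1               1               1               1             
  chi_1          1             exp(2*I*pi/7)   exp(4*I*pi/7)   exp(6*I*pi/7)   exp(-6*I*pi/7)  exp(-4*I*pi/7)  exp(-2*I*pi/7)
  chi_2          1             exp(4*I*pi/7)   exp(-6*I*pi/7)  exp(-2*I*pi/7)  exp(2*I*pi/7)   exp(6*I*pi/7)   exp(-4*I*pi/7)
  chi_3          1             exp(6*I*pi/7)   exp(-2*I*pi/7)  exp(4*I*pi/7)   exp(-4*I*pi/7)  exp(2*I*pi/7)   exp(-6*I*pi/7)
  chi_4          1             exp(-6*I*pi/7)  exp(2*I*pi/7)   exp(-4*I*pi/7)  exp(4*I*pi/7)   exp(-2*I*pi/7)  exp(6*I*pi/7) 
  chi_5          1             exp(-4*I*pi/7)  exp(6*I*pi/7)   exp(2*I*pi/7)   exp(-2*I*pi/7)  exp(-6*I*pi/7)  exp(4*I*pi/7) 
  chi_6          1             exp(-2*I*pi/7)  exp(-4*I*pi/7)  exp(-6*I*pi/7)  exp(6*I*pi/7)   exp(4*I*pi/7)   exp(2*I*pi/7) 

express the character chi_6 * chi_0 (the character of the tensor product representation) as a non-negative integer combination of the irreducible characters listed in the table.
chi_6 tensor chi_0 = chi_6 (all other irreducibles have multiplicity 0).

Why: The character of a tensor product is the pointwise product (chi_6 * chi_0)(C) = chi_6(C) * chi_0(C):
  {0}: (1)*(1), {1}: (exp(-2*I*pi/7))*(1), {2}: (exp(-4*I*pi/7))*(1), {3}: (exp(-6*I*pi/7))*(1), {4}: (exp(6*I*pi/7))*(1), {5}: (exp(4*I*pi/7))*(1), {6}: (exp(2*I*pi/7))*(1)
so (chi_6 * chi_0) takes values
  {0} -> 1, {1} -> exp(-2*I*pi/7), {2} -> exp(-4*I*pi/7), {3} -> exp(-6*I*pi/7), {4} -> exp(6*I*pi/7), {5} -> exp(4*I*pi/7), {6} -> exp(2*I*pi/7).
Now take the inner product of this character with each irreducible chi from the table, <chi_6*chi_0, chi> = (1/7) sum_C |C| (chi_6*chi_0)(C) conj(chi(C)):
  <chi_6*chi_0, chi_0> = (1/7)[1*(1)*conj(1) + 1*(exp(-2*I*pi/7))*conj(1) + 1*(exp(-4*I*pi/7))*conj(1) + 1*(exp(-6*I*pi/7))*conj(1) + 1*(exp(6*I*pi/7))*conj(1) + 1*(exp(4*I*pi/7))*conj(1) + 1*(exp(2*I*pi/7))*conj(1)]
      = (1/7)[(1) + (exp(-2*I*pi/7)) + (exp(-4*I*pi/7)) + (exp(-6*I*pi/7)) + (exp(6*I*pi/7)) + (exp(4*I*pi/7)) + (exp(2*I*pi/7))] = 0/7 = 0
  <chi_6*chi_0, chi_1> = (1/7)[1*(1)*conj(1) + 1*(exp(-2*I*pi/7))*conj(exp(2*I*pi/7)) + 1*(exp(-4*I*pi/7))*conj(exp(4*I*pi/7)) + 1*(exp(-6*I*pi/7))*conj(exp(6*I*pi/7)) + 1*(exp(6*I*pi/7))*conj(exp(-6*I*pi/7)) + 1*(exp(4*I*pi/7))*conj(exp(-4*I*pi/7)) + 1*(exp(2*I*pi/7))*conj(exp(-2*I*pi/7))]
      = (1/7)[(1) + (exp(-4*I*pi/7)) + (exp(6*I*pi/7)) + (exp(2*I*pi/7)) + (exp(-2*I*pi/7)) + (exp(-6*I*pi/7)) + (exp(4*I*pi/7))] = 0/7 = 0
  <chi_6*chi_0, chi_2> = (1/7)[1*(1)*conj(1) + 1*(exp(-2*I*pi/7))*conj(exp(4*I*pi/7)) + 1*(exp(-4*I*pi/7))*conj(exp(-6*I*pi/7)) + 1*(exp(-6*I*pi/7))*conj(exp(-2*I*pi/7)) + 1*(exp(6*I*pi/7))*conj(exp(2*I*pi/7)) + 1*(exp(4*I*pi/7))*conj(exp(6*I*pi/7)) + 1*(exp(2*I*pi/7))*conj(exp(-4*I*pi/7))]
      = (1/7)[(1) + (exp(-6*I*pi/7)) + (exp(2*I*pi/7)) + (exp(-4*I*pi/7)) + (exp(4*I*pi/7)) + (exp(-2*I*pi/7)) + (exp(6*I*pi/7))] = 0/7 = 0
  <chi_6*chi_0, chi_3> = (1/7)[1*(1)*conj(1) + 1*(exp(-2*I*pi/7))*conj(exp(6*I*pi/7)) + 1*(exp(-4*I*pi/7))*conj(exp(-2*I*pi/7)) + 1*(exp(-6*I*pi/7))*conj(exp(4*I*pi/7)) + 1*(exp(6*I*pi/7))*conj(exp(-4*I*pi/7)) + 1*(exp(4*I*pi/7))*conj(exp(2*I*pi/7)) + 1*(exp(2*I*pi/7))*conj(exp(-6*I*pi/7))]
      = (1/7)[(1) + (exp(6*I*pi/7)) + (exp(-2*I*pi/7)) + (exp(4*I*pi/7)) + (exp(-4*I*pi/7)) + (exp(2*I*pi/7)) + (exp(-6*I*pi/7))] = 0/7 = 0
  <chi_6*chi_0, chi_4> = (1/7)[1*(1)*conj(1) + 1*(exp(-2*I*pi/7))*conj(exp(-6*I*pi/7)) + 1*(exp(-4*I*pi/7))*conj(exp(2*I*pi/7)) + 1*(exp(-6*I*pi/7))*conj(exp(-4*I*pi/7)) + 1*(exp(6*I*pi/7))*conj(exp(4*I*pi/7)) + 1*(exp(4*I*pi/7))*conj(exp(-2*I*pi/7)) + 1*(exp(2*I*pi/7))*conj(exp(6*I*pi/7))]
      = (1/7)[(1) + (exp(4*I*pi/7)) + (exp(-6*I*pi/7)) + (exp(-2*I*pi/7)) + (exp(2*I*pi/7)) + (exp(6*I*pi/7)) + (exp(-4*I*pi/7))] = 0/7 = 0
  <chi_6*chi_0, chi_5> = (1/7)[1*(1)*conj(1) + 1*(exp(-2*I*pi/7))*conj(exp(-4*I*pi/7)) + 1*(exp(-4*I*pi/7))*conj(exp(6*I*pi/7)) + 1*(exp(-6*I*pi/7))*conj(exp(2*I*pi/7)) + 1*(exp(6*I*pi/7))*conj(exp(-2*I*pi/7)) + 1*(exp(4*I*pi/7))*conj(exp(-6*I*pi/7)) + 1*(exp(2*I*pi/7))*conj(exp(4*I*pi/7))]
      = (1/7)[(1) + (exp(2*I*pi/7)) + (exp(4*I*pi/7)) + (exp(6*I*pi/7)) + (exp(-6*I*pi/7)) + (exp(-4*I*pi/7)) + (exp(-2*I*pi/7))] = 0/7 = 0
  <chi_6*chi_0, chi_6> = (1/7)[1*(1)*conj(1) + 1*(exp(-2*I*pi/7))*conj(exp(-2*I*pi/7)) + 1*(exp(-4*I*pi/7))*conj(exp(-4*I*pi/7)) + 1*(exp(-6*I*pi/7))*conj(exp(-6*I*pi/7)) + 1*(exp(6*I*pi/7))*conj(exp(6*I*pi/7)) + 1*(exp(4*I*pi/7))*conj(exp(4*I*pi/7)) + 1*(exp(2*I*pi/7))*conj(exp(2*I*pi/7))]
      = (1/7)[(1) + (1) + (1) + (1) + (1) + (1) + (1)] = 7/7 = 1
(Exp terms are combined using exp(i*s)*conj(exp(i*t)) = exp(i*(s-t)), and sums of them are collapsed using the identity that for every m > 1 the m distinct m-th roots of unity sum to 0, e.g. 1 + exp(2*I*pi/3) + exp(-2*I*pi/3) = 0.)
Hence the multiplicities are chi_6: 1. Dimension check: dim(chi_6)*dim(chi_0) = 1*1 = 1 and sum (mult * dim) = 1*1 = 1.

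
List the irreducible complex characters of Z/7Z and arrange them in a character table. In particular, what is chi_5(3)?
Character table of Z/7Z (irreps indexed chi_0,...,chi_6 with chi_k(m) = zeta_7^(k*m), zeta_7 = exp(2*pi*i/7)):
  irrep \ class  {0} (size 1)  {1} (size 1)    {2} (size 1)    {3} (size 1)    {4} (size 1)    {5} (size 1)    {6} (size 1)  
  chi_0          1             1               1               1               1               1               1             
  chi_1          1             exp(2*I*pi/7)   exp(4*I*pi/7)   exp(6*I*pi/7)   exp(-6*I*pi/7)  exp(-4*I*pi/7)  exp(-2*I*pi/7)
  chi_2          1             exp(4*I*pi/7)   exp(-6*I*pi/7)  exp(-2*I*pi/7)  exp(2*I*pi/7)   exp(6*I*pi/7)   exp(-4*I*pi/7)
  chi_3          1             exp(6*I*pi/7)   exp(-2*I*pi/7)  exp(4*I*pi/7)   exp(-4*I*pi/7)  exp(2*I*pi/7)   exp(-6*I*pi/7)
  chi_4          1             exp(-6*I*pi/7)  exp(2*I*pi/7)   exp(-4*I*pi/7)  exp(4*I*pi/7)   exp(-2*I*pi/7)  exp(6*I*pi/7) 
  chi_5          1             exp(-4*I*pi/7)  exp(6*I*pi/7)   exp(2*I*pi/7)   exp(-2*I*pi/7)  exp(-6*I*pi/7)  exp(4*I*pi/7) 
  chi_6          1             exp(-2*I*pi/7)  exp(-4*I*pi/7)  exp(-6*I*pi/7)  exp(6*I*pi/7)   exp(4*I*pi/7)   exp(2*I*pi/7) 

Spot check: chi_5(3) = zeta_7^(5*3) = zeta_7^15 = exp(2*I*pi/7).

Z/7Z is abelian, so all 7 irreducible complex representations are 1-dimensional. They are given by chi_k(m) = zeta_7^(k*m) for k = 0,...,6. Row orthogonality: sum_m chi_k(m) conj(chi_l(m)) = 7 * [k = l].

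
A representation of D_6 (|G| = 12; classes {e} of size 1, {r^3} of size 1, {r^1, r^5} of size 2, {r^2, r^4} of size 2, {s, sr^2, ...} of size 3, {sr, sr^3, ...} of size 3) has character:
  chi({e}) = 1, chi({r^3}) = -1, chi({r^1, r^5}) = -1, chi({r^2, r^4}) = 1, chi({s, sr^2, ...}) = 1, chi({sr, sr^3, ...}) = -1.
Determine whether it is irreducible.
Irreducible: <chi, chi> = 1.

Explanation: <chi, chi> = (1/|G|) sum_C |C| * |chi(C)|^2 = (1/12)[1*|1|^2 + 1*|-1|^2 + 2*|-1|^2 + 2*|1|^2 + 3*|1|^2 + 3*|-1|^2]
  = (1/12)[(1) + (1) + (2) + (2) + (3) + (3)] = 12/12 = 1.
A character is irreducible iff <chi, chi> = 1, so this representation is irreducible.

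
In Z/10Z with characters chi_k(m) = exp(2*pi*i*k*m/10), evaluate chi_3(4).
chi_3(4) = zeta_10^12 = exp(2*I*pi/5)

Derivation: chi_3(4) = zeta_10^(3*4) = zeta_10^12. Since zeta_10^10 = 1, this equals zeta_10^2 = exp(2*pi*i*2/10) = exp(2*I*pi/5).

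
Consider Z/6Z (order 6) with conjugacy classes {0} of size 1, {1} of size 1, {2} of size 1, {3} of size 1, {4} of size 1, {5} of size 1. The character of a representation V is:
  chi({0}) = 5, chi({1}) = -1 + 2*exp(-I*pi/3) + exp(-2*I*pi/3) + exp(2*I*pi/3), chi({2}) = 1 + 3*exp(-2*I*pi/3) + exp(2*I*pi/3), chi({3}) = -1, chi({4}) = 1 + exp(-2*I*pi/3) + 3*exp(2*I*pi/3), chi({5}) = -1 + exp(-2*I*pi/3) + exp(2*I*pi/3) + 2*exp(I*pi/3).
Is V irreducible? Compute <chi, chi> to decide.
Not irreducible (reducible): <chi, chi> = 7 > 1.

Proof sketch: <chi, chi> = (1/|G|) sum_C |C| * |chi(C)|^2 = (1/6)[1*|5|^2 + 1*|-1 + 2*exp(-I*pi/3) + exp(-2*I*pi/3) + exp(2*I*pi/3)|^2 + 1*|1 + 3*exp(-2*I*pi/3) + exp(2*I*pi/3)|^2 + 1*|-1|^2 + 1*|1 + exp(-2*I*pi/3) + 3*exp(2*I*pi/3)|^2 + 1*|-1 + exp(-2*I*pi/3) + exp(2*I*pi/3) + 2*exp(I*pi/3)|^2]
  = (1/6)[(25) + (4) + (4) + (1) + (4) + (4)] = 42/6 = 7.
(Exp terms are combined using exp(i*s)*conj(exp(i*t)) = exp(i*(s-t)), and sums of them are collapsed using the identity that for every m > 1 the m distinct m-th roots of unity sum to 0, e.g. 1 + exp(2*I*pi/3) + exp(-2*I*pi/3) = 0.)
A character is irreducible iff <chi, chi> = 1, so this representation is reducible.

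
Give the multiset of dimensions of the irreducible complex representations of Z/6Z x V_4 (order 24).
Dimensions: 1, 1, 1, 1, 1, 1, 1, 1, 1, 1, 1, 1, 1, 1, 1, 1, 1, 1, 1, 1, 1, 1, 1, 1

Justification: There are 24 irreducibles (= number of conjugacy classes). Their dimensions d_i satisfy sum d_i^2 = |G| = 24: 1 + 1 + 1 + 1 + 1 + 1 + 1 + 1 + 1 + 1 + 1 + 1 + 1 + 1 + 1 + 1 + 1 + 1 + 1 + 1 + 1 + 1 + 1 + 1 = 24. (For the product with Z/6Z: each of the 6 1-dim characters of Z/6Z tensors with each irrep of V_4, giving 6 copies of each V_4-dimension.)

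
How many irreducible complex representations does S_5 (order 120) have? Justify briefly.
7

Proof sketch: The number of irreducible complex representations of a finite group equals its number of conjugacy classes. Conjugacy classes in S_5 correspond to cycle types, i.e. partitions of 5; there are p(5) = 7 of them, so S_5 (order 120) has exactly 7 irreducible complex representations.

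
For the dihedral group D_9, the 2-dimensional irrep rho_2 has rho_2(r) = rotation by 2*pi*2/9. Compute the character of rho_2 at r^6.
chi_{rho_2}(r^6) = 2*cos(2*pi*2*6/9) = -1

Solution. rho_2(r^6) is rotation by angle 2*pi*2*6/9, whose trace is 2*cos(2*pi*2*6/9) = -1.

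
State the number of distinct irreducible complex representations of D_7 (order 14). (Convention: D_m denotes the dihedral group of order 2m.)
5

Justification: The number of irreducible complex representations of a finite group equals its number of conjugacy classes. D_7 has 5 conjugacy classes ((n+3)/2 for n odd), so D_7 (order 14) has exactly 5 irreducible complex representations.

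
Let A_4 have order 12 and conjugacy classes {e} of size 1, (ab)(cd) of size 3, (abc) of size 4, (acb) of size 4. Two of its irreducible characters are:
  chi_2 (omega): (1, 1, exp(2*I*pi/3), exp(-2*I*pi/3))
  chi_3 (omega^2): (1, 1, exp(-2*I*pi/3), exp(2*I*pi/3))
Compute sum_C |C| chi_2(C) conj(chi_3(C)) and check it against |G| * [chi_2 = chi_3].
Sum = 0; so <chi_2, chi_3> = 0 (distinct irreducibles are orthogonal).

Working: Compute term by term over conjugacy classes (|C| * chi_2(C) * conj(chi_3(C))):
  1*(1)*conj(1) + 3*(1)*conj(1) + 4*(exp(2*I*pi/3))*conj(exp(-2*I*pi/3)) + 4*(exp(-2*I*pi/3))*conj(exp(2*I*pi/3))
  = (1) + (3) + (4*exp(-2*I*pi/3)) + (4*exp(2*I*pi/3))
  = 0.
(Exp terms are combined using exp(i*s)*conj(exp(i*t)) = exp(i*(s-t)), and sums of them are collapsed using the identity that for every m > 1 the m distinct m-th roots of unity sum to 0, e.g. 1 + exp(2*I*pi/3) + exp(-2*I*pi/3) = 0.)
Dividing by |G| = 12 gives 0/12 = 0, matching the row-orthogonality relation <chi_2, chi_3> = [chi_2 = chi_3].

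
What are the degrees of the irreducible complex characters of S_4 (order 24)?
Dimensions: 1, 1, 2, 3, 3

Argument: There are 5 irreducibles (= number of conjugacy classes). Their dimensions d_i satisfy sum d_i^2 = |G| = 24: 1 + 1 + 4 + 9 + 9 = 24.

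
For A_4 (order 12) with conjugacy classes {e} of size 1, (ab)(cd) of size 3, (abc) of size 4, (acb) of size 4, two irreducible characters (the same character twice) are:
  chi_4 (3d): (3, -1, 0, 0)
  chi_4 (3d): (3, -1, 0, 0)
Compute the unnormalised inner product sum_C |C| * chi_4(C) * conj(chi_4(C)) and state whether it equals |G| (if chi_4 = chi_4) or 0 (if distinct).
Sum = 12 = |G| = 12; so <chi_4, chi_4> = 1 (norm-1 confirms irreducibility).

Details: Compute term by term over conjugacy classes (|C| * chi_4(C) * conj(chi_4(C))):
  1*(3)*conj(3) + 3*(-1)*conj(-1) + 4*(0)*conj(0) + 4*(0)*conj(0)
  = (9) + (3) + (0) + (0)
  = 12.
(Exp terms are combined using exp(i*s)*conj(exp(i*t)) = exp(i*(s-t)), and sums of them are collapsed using the identity that for every m > 1 the m distinct m-th roots of unity sum to 0, e.g. 1 + exp(2*I*pi/3) + exp(-2*I*pi/3) = 0.)
Dividing by |G| = 12 gives 12/12 = 1, matching the row-orthogonality relation <chi_4, chi_4> = [chi_4 = chi_4].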